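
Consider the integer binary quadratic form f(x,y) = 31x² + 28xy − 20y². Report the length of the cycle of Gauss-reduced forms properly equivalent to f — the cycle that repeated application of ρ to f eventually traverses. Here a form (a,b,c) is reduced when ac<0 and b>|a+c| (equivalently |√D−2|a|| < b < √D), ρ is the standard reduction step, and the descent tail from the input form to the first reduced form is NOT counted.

D = 3264, ⌊√D⌋ = 57
river: ρ → (-20,52,7)
river: ρ → (7,46,-41)
river: ρ → (-41,36,12)
river: ρ → (12,36,-41)
river: ρ → (-41,46,7)
river: ρ → (7,52,-20)
river: ρ → (-20,28,31)
river: ρ → (31,34,-17)
river: ρ → (-17,34,31)
river: ρ → (31,28,-20)
ρ-cycle length = 10 (tail of 0 descent steps not counted)

10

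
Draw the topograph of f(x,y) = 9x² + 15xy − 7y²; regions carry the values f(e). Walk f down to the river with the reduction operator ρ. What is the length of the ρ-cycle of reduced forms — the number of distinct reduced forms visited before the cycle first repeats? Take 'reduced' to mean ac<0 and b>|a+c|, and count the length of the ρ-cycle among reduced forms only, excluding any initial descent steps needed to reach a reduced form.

D = 477, ⌊√D⌋ = 21
river: ρ → (-7,13,11)
river: ρ → (11,9,-9)
river: ρ → (-9,9,11)
river: ρ → (11,13,-7)
river: ρ → (-7,15,9)
river: ρ → (9,21,-1)
river: ρ → (-1,21,9)
river: ρ → (9,15,-7)
ρ-cycle length = 8 (tail of 0 descent steps not counted)

8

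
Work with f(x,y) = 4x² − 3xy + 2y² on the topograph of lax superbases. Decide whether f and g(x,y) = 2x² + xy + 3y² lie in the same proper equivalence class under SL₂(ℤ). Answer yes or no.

D₁ = -23, D₂ = -23
f: flip: (4,-3,2)→(2,3,4)
f: translate: b→-1 (≡3 mod 4), so (2,3,4)→(2,-1,3)
f: reduced (well bottom): (2,-1,3) with a≤c, −a<b≤a
g: reduced (well bottom): (2,1,3) with a≤c, −a<b≤a
reduced forms (2, -1, 3) vs (2, 1, 3) ⇒ inequivalent

no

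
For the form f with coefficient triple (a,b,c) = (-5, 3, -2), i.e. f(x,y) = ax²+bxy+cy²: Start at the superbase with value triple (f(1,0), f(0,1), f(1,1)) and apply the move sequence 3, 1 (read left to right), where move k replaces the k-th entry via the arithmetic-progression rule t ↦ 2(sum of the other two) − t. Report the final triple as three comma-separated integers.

start (-5,-2,-4) = (f(1,0),f(0,1),f(1,1))
replace slot 3: 2·((-5)+(-2)) − (-4) = -10 → (-5,-2,-10)
replace slot 1: 2·((-2)+(-10)) − (-5) = -19 → (-19,-2,-10)

-19,-2,-10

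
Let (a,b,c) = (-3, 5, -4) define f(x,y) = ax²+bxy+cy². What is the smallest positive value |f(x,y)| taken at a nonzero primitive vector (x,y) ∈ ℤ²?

translate: b→1 (≡-5 mod 6), so (3,-5,4)→(3,1,2)
flip: (3,1,2)→(2,-1,3)
reduced (well bottom): (2,-1,3) with a≤c, −a<b≤a
well minimum |f| = |-2| = 2 (negative-definite)

2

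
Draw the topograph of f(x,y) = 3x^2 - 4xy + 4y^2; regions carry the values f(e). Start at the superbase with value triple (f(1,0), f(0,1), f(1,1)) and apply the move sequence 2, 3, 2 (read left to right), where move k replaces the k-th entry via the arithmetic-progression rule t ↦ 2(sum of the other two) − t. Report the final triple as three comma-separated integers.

start (3,4,3) = (f(1,0),f(0,1),f(1,1))
replace slot 2: 2·(3+3) − 4 = 8 → (3,8,3)
replace slot 3: 2·(3+8) − 3 = 19 → (3,8,19)
replace slot 2: 2·(3+19) − 8 = 36 → (3,36,19)

3,36,19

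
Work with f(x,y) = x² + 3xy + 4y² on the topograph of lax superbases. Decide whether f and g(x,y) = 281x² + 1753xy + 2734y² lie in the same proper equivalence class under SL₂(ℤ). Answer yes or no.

D₁ = -7, D₂ = -7
f: translate: b→1 (≡3 mod 2), so (1,3,4)→(1,1,2)
f: reduced (well bottom): (1,1,2) with a≤c, −a<b≤a
g: translate: b→67 (≡1753 mod 562), so (281,1753,2734)→(281,67,4)
g: flip: (281,67,4)→(4,-67,281)
g: translate: b→-3 (≡-67 mod 8), so (4,-67,281)→(4,-3,1)
g: flip: (4,-3,1)→(1,3,4)
g: translate: b→1 (≡3 mod 2), so (1,3,4)→(1,1,2)
g: reduced (well bottom): (1,1,2) with a≤c, −a<b≤a
reduced forms (1, 1, 2) vs (1, 1, 2) ⇒ equivalent

yes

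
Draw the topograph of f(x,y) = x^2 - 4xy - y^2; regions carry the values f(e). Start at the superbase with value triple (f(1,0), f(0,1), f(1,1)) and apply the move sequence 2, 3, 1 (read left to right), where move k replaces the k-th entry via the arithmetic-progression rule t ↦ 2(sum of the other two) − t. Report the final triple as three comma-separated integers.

start (1,-1,-4) = (f(1,0),f(0,1),f(1,1))
replace slot 2: 2·(1+(-4)) − (-1) = -5 → (1,-5,-4)
replace slot 3: 2·(1+(-5)) − (-4) = -4 → (1,-5,-4)
replace slot 1: 2·((-5)+(-4)) − 1 = -19 → (-19,-5,-4)

-19,-5,-4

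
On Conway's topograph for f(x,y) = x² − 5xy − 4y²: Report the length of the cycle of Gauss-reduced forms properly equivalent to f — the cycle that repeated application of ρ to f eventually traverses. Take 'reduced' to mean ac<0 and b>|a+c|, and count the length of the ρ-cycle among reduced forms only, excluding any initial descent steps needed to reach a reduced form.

D = 41, ⌊√D⌋ = 6
descent: ρ → (-4,5,1)  [lands on river]
river: ρ → (1,5,-4)
river: ρ → (-4,3,2)
river: ρ → (2,5,-2)
river: ρ → (-2,3,4)
river: ρ → (4,5,-1)
river: ρ → (-1,5,4)
river: ρ → (4,3,-2)
river: ρ → (-2,5,2)
river: ρ → (2,3,-4)
ρ-cycle length = 10 (tail of 1 descent step not counted)

10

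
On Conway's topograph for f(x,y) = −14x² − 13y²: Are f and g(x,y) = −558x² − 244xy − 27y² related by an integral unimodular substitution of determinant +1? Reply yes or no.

D₁ = -728, D₂ = -728
f is negative-definite; reduce −f:
−f: flip: (14,0,13)→(13,0,14)
−f: reduced (well bottom): (13,0,14) with a≤c, −a<b≤a
flip sign back: reduced form of f is (-13,0,-14)
g is negative-definite; reduce −g:
−g: flip: (558,244,27)→(27,-244,558)
−g: translate: b→26 (≡-244 mod 54), so (27,-244,558)→(27,26,13)
−g: flip: (27,26,13)→(13,-26,27)
−g: translate: b→0 (≡-26 mod 26), so (13,-26,27)→(13,0,14)
−g: reduced (well bottom): (13,0,14) with a≤c, −a<b≤a
flip sign back: reduced form of g is (-13,0,-14)
reduced forms (-13, 0, -14) vs (-13, 0, -14) ⇒ equivalent

yes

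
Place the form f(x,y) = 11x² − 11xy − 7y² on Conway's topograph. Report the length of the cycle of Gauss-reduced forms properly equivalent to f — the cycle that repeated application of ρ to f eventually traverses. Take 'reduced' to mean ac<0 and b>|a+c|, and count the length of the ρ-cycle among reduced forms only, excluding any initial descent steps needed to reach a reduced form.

D = 429, ⌊√D⌋ = 20
descent: ρ → (-7,11,11)  [lands on river]
river: ρ → (11,11,-7)
river: ρ → (-7,17,5)
river: ρ → (5,13,-13)
river: ρ → (-13,13,5)
river: ρ → (5,17,-7)
ρ-cycle length = 6 (tail of 1 descent step not counted)

6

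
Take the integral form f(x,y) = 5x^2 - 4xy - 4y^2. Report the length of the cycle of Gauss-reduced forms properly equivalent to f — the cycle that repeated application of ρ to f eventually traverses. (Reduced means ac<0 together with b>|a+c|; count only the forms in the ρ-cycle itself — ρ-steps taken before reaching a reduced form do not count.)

D = 96, ⌊√D⌋ = 9
descent: ρ → (-4,4,5)  [lands on river]
river: ρ → (5,6,-3)
river: ρ → (-3,6,5)
river: ρ → (5,4,-4)
ρ-cycle length = 4 (tail of 1 descent step not counted)

4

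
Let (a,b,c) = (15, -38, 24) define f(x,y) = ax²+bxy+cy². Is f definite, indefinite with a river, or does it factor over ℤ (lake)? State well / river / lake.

D = b²−4ac = (-38)² − 4·15·24 = 4
D = 2² is a perfect square ⇒ form factors over ℤ ⇒ lakes

lake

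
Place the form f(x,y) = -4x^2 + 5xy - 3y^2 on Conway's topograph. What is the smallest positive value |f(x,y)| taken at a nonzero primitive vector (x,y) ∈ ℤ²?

translate: b→3 (≡-5 mod 8), so (4,-5,3)→(4,3,2)
flip: (4,3,2)→(2,-3,4)
translate: b→1 (≡-3 mod 4), so (2,-3,4)→(2,1,3)
reduced (well bottom): (2,1,3) with a≤c, −a<b≤a
well minimum |f| = |-2| = 2 (negative-definite)

2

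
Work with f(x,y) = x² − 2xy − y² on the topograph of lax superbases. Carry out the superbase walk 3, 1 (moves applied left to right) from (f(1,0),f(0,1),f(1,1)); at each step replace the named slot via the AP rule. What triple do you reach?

start (1,-1,-2) = (f(1,0),f(0,1),f(1,1))
replace slot 3: 2·(1+(-1)) − (-2) = 2 → (1,-1,2)
replace slot 1: 2·((-1)+2) − 1 = 1 → (1,-1,2)

1,-1,2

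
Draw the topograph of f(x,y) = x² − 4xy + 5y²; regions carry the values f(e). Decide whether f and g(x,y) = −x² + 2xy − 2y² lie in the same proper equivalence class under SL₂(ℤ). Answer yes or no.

D₁ = -4, D₂ = -4
f: translate: b→0 (≡-4 mod 2), so (1,-4,5)→(1,0,1)
f: reduced (well bottom): (1,0,1) with a≤c, −a<b≤a
g is negative-definite; reduce −g:
−g: translate: b→0 (≡-2 mod 2), so (1,-2,2)→(1,0,1)
−g: reduced (well bottom): (1,0,1) with a≤c, −a<b≤a
flip sign back: reduced form of g is (-1,0,-1)
reduced forms (1, 0, 1) vs (-1, 0, -1) ⇒ inequivalent

no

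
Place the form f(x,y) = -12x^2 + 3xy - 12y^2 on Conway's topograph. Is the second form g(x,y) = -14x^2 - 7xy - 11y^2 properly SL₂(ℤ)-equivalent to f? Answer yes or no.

D₁ = -567, D₂ = -567
f is negative-definite; reduce −f:
−f: flip: (12,-3,12)→(12,3,12)
−f: reduced (well bottom): (12,3,12) with a≤c, −a<b≤a
flip sign back: reduced form of f is (-12,-3,-12)
g is negative-definite; reduce −g:
−g: flip: (14,7,11)→(11,-7,14)
−g: reduced (well bottom): (11,-7,14) with a≤c, −a<b≤a
flip sign back: reduced form of g is (-11,7,-14)
reduced forms (-12, -3, -12) vs (-11, 7, -14) ⇒ inequivalent

no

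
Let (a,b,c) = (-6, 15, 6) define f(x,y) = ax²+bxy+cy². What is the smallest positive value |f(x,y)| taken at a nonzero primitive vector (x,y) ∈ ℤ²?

river: ρ → (6,9,-12)
river: ρ → (-12,15,3)
river: ρ → (3,15,-12)
river: ρ → (-12,9,6)
river: ρ → (6,15,-6)
river: ρ → (-6,9,12)
river: ρ → (12,15,-3)
river: ρ → (-3,15,12)
river: ρ → (12,9,-6)
river: ρ → (-6,15,6)
closes: descent 0, river 10
min |a| on river = 3

3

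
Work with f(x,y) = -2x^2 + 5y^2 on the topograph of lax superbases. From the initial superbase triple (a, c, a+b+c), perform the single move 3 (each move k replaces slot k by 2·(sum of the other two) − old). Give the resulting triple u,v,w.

start (-2,5,3) = (f(1,0),f(0,1),f(1,1))
replace slot 3: 2·((-2)+5) − 3 = 3 → (-2,5,3)

-2,5,3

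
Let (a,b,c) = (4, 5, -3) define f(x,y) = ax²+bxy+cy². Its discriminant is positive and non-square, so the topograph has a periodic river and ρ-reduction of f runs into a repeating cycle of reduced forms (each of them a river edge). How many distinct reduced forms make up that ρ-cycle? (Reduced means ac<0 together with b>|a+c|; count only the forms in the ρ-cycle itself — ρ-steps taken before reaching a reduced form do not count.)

D = 73, ⌊√D⌋ = 8
river: ρ → (-3,7,2)
river: ρ → (2,5,-6)
river: ρ → (-6,7,1)
river: ρ → (1,7,-6)
river: ρ → (-6,5,2)
river: ρ → (2,7,-3)
river: ρ → (-3,5,4)
river: ρ → (4,3,-4)
river: ρ → (-4,5,3)
river: ρ → (3,7,-2)
river: ρ → (-2,5,6)
river: ρ → (6,7,-1)
river: ρ → (-1,7,6)
river: ρ → (6,5,-2)
river: ρ → (-2,7,3)
river: ρ → (3,5,-4)
river: ρ → (-4,3,4)
river: ρ → (4,5,-3)
ρ-cycle length = 18 (tail of 0 descent steps not counted)

18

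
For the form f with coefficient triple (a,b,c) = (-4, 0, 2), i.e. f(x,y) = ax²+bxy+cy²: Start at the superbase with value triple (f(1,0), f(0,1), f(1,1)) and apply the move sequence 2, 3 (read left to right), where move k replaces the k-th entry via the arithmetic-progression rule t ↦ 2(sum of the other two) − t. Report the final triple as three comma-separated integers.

start (-4,2,-2) = (f(1,0),f(0,1),f(1,1))
replace slot 2: 2·((-4)+(-2)) − 2 = -14 → (-4,-14,-2)
replace slot 3: 2·((-4)+(-14)) − (-2) = -34 → (-4,-14,-34)

-4,-14,-34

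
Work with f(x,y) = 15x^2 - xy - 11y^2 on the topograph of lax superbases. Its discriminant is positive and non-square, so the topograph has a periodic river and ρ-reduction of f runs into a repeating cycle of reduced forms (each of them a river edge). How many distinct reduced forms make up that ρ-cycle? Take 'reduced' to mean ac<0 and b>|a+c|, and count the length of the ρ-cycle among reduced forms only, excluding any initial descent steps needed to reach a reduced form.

D = 661, ⌊√D⌋ = 25
descent: ρ → (-11,23,3)  [lands on river]
river: ρ → (3,25,-3)
river: ρ → (-3,23,11)
river: ρ → (11,21,-5)
river: ρ → (-5,19,15)
river: ρ → (15,11,-9)
river: ρ → (-9,25,1)
river: ρ → (1,25,-9)
river: ρ → (-9,11,15)
river: ρ → (15,19,-5)
river: ρ → (-5,21,11)
river: ρ → (11,23,-3)
river: ρ → (-3,25,3)
river: ρ → (3,23,-11)
river: ρ → (-11,21,5)
river: ρ → (5,19,-15)
river: ρ → (-15,11,9)
river: ρ → (9,25,-1)
river: ρ → (-1,25,9)
river: ρ → (9,11,-15)
river: ρ → (-15,19,5)
river: ρ → (5,21,-11)
ρ-cycle length = 22 (tail of 1 descent step not counted)

22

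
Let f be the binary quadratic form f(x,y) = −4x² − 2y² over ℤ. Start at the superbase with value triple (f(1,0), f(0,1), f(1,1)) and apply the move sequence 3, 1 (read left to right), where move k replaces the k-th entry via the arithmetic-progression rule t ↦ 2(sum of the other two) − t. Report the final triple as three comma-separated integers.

start (-4,-2,-6) = (f(1,0),f(0,1),f(1,1))
replace slot 3: 2·((-4)+(-2)) − (-6) = -6 → (-4,-2,-6)
replace slot 1: 2·((-2)+(-6)) − (-4) = -12 → (-12,-2,-6)

-12,-2,-6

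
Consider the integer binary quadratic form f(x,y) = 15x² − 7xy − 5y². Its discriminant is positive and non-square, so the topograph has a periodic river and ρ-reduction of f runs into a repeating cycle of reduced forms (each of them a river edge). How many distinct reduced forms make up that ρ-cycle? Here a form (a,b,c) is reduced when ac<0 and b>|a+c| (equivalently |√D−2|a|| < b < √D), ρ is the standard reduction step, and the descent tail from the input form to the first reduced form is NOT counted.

D = 349, ⌊√D⌋ = 18
descent: ρ → (-5,17,3)  [lands on river]
river: ρ → (3,13,-15)
river: ρ → (-15,17,1)
river: ρ → (1,17,-15)
river: ρ → (-15,13,3)
river: ρ → (3,17,-5)
river: ρ → (-5,13,9)
river: ρ → (9,5,-9)
river: ρ → (-9,13,5)
river: ρ → (5,17,-3)
river: ρ → (-3,13,15)
river: ρ → (15,17,-1)
river: ρ → (-1,17,15)
river: ρ → (15,13,-3)
river: ρ → (-3,17,5)
river: ρ → (5,13,-9)
river: ρ → (-9,5,9)
river: ρ → (9,13,-5)
ρ-cycle length = 18 (tail of 1 descent step not counted)

18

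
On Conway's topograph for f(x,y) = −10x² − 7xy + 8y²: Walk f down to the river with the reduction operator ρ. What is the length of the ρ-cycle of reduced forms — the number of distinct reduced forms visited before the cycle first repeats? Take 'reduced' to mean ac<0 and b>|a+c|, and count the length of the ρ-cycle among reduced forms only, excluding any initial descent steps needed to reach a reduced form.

D = 369, ⌊√D⌋ = 19
descent: ρ → (8,7,-10)  [lands on river]
river: ρ → (-10,13,5)
river: ρ → (5,17,-4)
river: ρ → (-4,15,9)
river: ρ → (9,3,-10)
river: ρ → (-10,17,2)
river: ρ → (2,19,-1)
river: ρ → (-1,19,2)
river: ρ → (2,17,-10)
river: ρ → (-10,3,9)
river: ρ → (9,15,-4)
river: ρ → (-4,17,5)
river: ρ → (5,13,-10)
river: ρ → (-10,7,8)
river: ρ → (8,9,-9)
river: ρ → (-9,9,8)
ρ-cycle length = 16 (tail of 1 descent step not counted)

16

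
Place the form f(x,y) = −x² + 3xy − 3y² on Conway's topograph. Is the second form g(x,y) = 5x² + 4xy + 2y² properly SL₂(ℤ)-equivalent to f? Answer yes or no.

D₁ = -3, D₂ = -24
discriminants differ ⇒ not SL₂(ℤ)-equivalent

no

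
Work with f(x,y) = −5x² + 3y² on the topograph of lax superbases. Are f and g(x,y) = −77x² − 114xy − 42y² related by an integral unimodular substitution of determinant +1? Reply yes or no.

D₁ = 60, D₂ = 60
river cycle of f (length 2): (3, 6, -2), (-2, 6, 3)
river cycle of g (length 2): (3, 6, -2), (-2, 6, 3)
cycles coincide ⇒ equivalent

yes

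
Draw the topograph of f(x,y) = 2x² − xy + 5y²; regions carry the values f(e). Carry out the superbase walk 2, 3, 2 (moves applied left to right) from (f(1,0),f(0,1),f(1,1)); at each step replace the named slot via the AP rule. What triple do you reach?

start (2,5,6) = (f(1,0),f(0,1),f(1,1))
replace slot 2: 2·(2+6) − 5 = 11 → (2,11,6)
replace slot 3: 2·(2+11) − 6 = 20 → (2,11,20)
replace slot 2: 2·(2+20) − 11 = 33 → (2,33,20)

2,33,20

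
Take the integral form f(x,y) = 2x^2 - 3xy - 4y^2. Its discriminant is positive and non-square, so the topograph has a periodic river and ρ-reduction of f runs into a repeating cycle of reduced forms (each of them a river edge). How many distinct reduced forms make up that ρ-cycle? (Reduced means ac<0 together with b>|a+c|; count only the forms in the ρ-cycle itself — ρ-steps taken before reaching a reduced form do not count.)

D = 41, ⌊√D⌋ = 6
descent: ρ → (-4,3,2)  [lands on river]
river: ρ → (2,5,-2)
river: ρ → (-2,3,4)
river: ρ → (4,5,-1)
river: ρ → (-1,5,4)
river: ρ → (4,3,-2)
river: ρ → (-2,5,2)
river: ρ → (2,3,-4)
river: ρ → (-4,5,1)
river: ρ → (1,5,-4)
ρ-cycle length = 10 (tail of 1 descent step not counted)

10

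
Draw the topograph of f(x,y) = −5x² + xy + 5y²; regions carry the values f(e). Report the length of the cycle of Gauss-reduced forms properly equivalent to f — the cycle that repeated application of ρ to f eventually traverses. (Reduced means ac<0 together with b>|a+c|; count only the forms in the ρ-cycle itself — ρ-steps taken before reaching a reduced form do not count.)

D = 101, ⌊√D⌋ = 10
river: ρ → (5,9,-1)
river: ρ → (-1,9,5)
river: ρ → (5,1,-5)
river: ρ → (-5,9,1)
river: ρ → (1,9,-5)
river: ρ → (-5,1,5)
ρ-cycle length = 6 (tail of 0 descent steps not counted)

6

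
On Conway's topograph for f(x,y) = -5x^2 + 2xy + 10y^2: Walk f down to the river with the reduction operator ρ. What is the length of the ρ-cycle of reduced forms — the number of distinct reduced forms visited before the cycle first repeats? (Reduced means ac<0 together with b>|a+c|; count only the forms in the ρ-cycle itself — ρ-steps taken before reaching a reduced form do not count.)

D = 204, ⌊√D⌋ = 14
descent: ρ → (10,-2,-5)
descent: ρ → (-5,12,3)  [lands on river]
river: ρ → (3,12,-5)
river: ρ → (-5,8,7)
river: ρ → (7,6,-6)
river: ρ → (-6,6,7)
river: ρ → (7,8,-5)
ρ-cycle length = 6 (tail of 2 descent steps not counted)

6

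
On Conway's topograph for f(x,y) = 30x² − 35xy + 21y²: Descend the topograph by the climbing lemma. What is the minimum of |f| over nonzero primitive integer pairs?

translate: b→25 (≡-35 mod 60), so (30,-35,21)→(30,25,16)
flip: (30,25,16)→(16,-25,30)
translate: b→7 (≡-25 mod 32), so (16,-25,30)→(16,7,21)
reduced (well bottom): (16,7,21) with a≤c, −a<b≤a
well minimum = a = 16

16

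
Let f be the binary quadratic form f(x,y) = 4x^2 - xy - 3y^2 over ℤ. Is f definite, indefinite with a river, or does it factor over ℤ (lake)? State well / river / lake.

D = b²−4ac = (-1)² − 4·4·(-3) = 49
D = 7² is a perfect square ⇒ form factors over ℤ ⇒ lakes

lake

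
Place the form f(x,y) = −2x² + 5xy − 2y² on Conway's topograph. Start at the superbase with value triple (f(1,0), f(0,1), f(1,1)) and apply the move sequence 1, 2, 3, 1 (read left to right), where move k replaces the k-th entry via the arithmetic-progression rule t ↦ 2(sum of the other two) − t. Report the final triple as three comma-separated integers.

start (-2,-2,1) = (f(1,0),f(0,1),f(1,1))
replace slot 1: 2·((-2)+1) − (-2) = 0 → (0,-2,1)
replace slot 2: 2·(0+1) − (-2) = 4 → (0,4,1)
replace slot 3: 2·(0+4) − 1 = 7 → (0,4,7)
replace slot 1: 2·(4+7) − 0 = 22 → (22,4,7)

22,4,7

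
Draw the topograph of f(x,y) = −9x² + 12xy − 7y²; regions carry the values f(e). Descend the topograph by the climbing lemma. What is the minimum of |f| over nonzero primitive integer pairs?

translate: b→6 (≡-12 mod 18), so (9,-12,7)→(9,6,4)
flip: (9,6,4)→(4,-6,9)
translate: b→2 (≡-6 mod 8), so (4,-6,9)→(4,2,7)
reduced (well bottom): (4,2,7) with a≤c, −a<b≤a
well minimum |f| = |-4| = 4 (negative-definite)

4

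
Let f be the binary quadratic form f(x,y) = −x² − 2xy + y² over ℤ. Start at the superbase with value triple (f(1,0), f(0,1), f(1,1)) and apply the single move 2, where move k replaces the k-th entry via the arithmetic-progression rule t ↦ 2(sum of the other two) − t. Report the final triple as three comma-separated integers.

start (-1,1,-2) = (f(1,0),f(0,1),f(1,1))
replace slot 2: 2·((-1)+(-2)) − 1 = -7 → (-1,-7,-2)

-1,-7,-2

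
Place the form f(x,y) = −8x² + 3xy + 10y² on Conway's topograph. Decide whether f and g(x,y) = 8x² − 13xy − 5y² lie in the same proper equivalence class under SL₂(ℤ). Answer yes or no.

D₁ = 329, D₂ = 329
river cycle of f (length 16): (10, 17, -1), (-1, 17, 10), (10, 3, -8), (-8, 13, 5), (5, 17, -2), (-2, 15, 13), (13, 11, -4), (-4, 13, 10), (10, 7, -7), (-7, 7, 10), … (6 more)
river cycle of g (length 16): (-5, 13, 8), (8, 3, -10), (-10, 17, 1), (1, 17, -10), (-10, 3, 8), (8, 13, -5), (-5, 17, 2), (2, 15, -13), (-13, 11, 4), (4, 13, -10), … (6 more)
cycles differ ⇒ inequivalent

no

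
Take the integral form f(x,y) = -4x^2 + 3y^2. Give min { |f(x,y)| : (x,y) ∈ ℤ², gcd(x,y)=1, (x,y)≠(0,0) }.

descent: ρ → (3,6,-1)  [lands on river]
river: ρ → (-1,6,3)
closes: descent 1, river 2
min |a| on river = 1

1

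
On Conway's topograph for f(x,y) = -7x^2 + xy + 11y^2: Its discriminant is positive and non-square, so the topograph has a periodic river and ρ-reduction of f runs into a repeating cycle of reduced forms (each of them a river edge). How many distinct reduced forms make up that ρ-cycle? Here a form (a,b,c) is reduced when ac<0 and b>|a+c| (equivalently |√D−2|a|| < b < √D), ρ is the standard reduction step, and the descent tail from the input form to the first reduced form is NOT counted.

D = 309, ⌊√D⌋ = 17
descent: ρ → (11,-1,-7)
descent: ρ → (-7,15,3)  [lands on river]
river: ρ → (3,15,-7)
river: ρ → (-7,13,5)
river: ρ → (5,17,-1)
river: ρ → (-1,17,5)
river: ρ → (5,13,-7)
ρ-cycle length = 6 (tail of 2 descent steps not counted)

6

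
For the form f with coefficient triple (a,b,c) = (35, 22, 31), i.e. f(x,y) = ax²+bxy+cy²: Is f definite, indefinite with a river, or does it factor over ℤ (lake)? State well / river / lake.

D = b²−4ac = 22² − 4·35·31 = -3856
D < 0 ⇒ definite ⇒ every region one sign ⇒ single well

well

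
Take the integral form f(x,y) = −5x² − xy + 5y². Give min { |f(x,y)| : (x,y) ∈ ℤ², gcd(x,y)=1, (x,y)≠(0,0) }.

descent: ρ → (5,1,-5)  [lands on river]
river: ρ → (-5,9,1)
river: ρ → (1,9,-5)
river: ρ → (-5,1,5)
river: ρ → (5,9,-1)
river: ρ → (-1,9,5)
closes: descent 1, river 6
min |a| on river = 1

1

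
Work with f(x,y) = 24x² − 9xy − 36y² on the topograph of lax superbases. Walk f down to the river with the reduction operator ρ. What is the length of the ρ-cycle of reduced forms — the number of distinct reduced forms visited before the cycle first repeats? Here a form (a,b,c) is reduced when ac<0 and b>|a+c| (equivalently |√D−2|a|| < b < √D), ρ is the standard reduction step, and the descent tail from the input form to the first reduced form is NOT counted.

D = 3537, ⌊√D⌋ = 59
descent: ρ → (-36,9,24)
descent: ρ → (24,39,-21)  [lands on river]
river: ρ → (-21,45,18)
river: ρ → (18,27,-39)
river: ρ → (-39,51,6)
river: ρ → (6,57,-12)
river: ρ → (-12,39,42)
river: ρ → (42,45,-9)
river: ρ → (-9,45,42)
river: ρ → (42,39,-12)
river: ρ → (-12,57,6)
river: ρ → (6,51,-39)
river: ρ → (-39,27,18)
river: ρ → (18,45,-21)
river: ρ → (-21,39,24)
river: ρ → (24,57,-3)
river: ρ → (-3,57,24)
ρ-cycle length = 16 (tail of 2 descent steps not counted)

16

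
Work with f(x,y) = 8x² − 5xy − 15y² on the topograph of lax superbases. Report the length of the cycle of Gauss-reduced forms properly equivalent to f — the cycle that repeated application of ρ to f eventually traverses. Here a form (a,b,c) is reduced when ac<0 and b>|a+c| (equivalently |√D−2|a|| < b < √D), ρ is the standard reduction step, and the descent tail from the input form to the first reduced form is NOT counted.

D = 505, ⌊√D⌋ = 22
descent: ρ → (-15,5,8)
descent: ρ → (8,11,-12)  [lands on river]
river: ρ → (-12,13,7)
river: ρ → (7,15,-10)
river: ρ → (-10,5,12)
river: ρ → (12,19,-3)
river: ρ → (-3,17,18)
river: ρ → (18,19,-2)
river: ρ → (-2,21,8)
ρ-cycle length = 8 (tail of 2 descent steps not counted)

8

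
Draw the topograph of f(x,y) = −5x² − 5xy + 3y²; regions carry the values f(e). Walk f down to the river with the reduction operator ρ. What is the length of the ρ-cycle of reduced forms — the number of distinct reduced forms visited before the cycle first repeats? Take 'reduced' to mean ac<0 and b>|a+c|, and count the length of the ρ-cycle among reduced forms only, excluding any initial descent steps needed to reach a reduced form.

D = 85, ⌊√D⌋ = 9
descent: ρ → (3,5,-5)  [lands on river]
river: ρ → (-5,5,3)
river: ρ → (3,7,-3)
river: ρ → (-3,5,5)
river: ρ → (5,5,-3)
river: ρ → (-3,7,3)
ρ-cycle length = 6 (tail of 1 descent step not counted)

6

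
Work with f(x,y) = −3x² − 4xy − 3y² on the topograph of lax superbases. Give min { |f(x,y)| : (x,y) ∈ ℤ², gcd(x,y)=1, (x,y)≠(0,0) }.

translate: b→-2 (≡4 mod 6), so (3,4,3)→(3,-2,2)
flip: (3,-2,2)→(2,2,3)
reduced (well bottom): (2,2,3) with a≤c, −a<b≤a
well minimum |f| = |-2| = 2 (negative-definite)

2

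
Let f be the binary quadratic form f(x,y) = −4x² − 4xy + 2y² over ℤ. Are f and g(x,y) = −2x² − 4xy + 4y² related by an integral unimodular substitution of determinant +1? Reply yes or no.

D₁ = 48, D₂ = 48
river cycle of f (length 2): (2, 4, -4), (-4, 4, 2)
river cycle of g (length 2): (4, 4, -2), (-2, 4, 4)
cycles differ ⇒ inequivalent

no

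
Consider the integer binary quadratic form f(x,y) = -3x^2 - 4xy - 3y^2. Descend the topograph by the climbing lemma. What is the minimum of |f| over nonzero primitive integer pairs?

translate: b→-2 (≡4 mod 6), so (3,4,3)→(3,-2,2)
flip: (3,-2,2)→(2,2,3)
reduced (well bottom): (2,2,3) with a≤c, −a<b≤a
well minimum |f| = |-2| = 2 (negative-definite)

2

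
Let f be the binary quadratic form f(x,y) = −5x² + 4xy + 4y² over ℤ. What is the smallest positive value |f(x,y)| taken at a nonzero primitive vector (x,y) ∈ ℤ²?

river: ρ → (4,4,-5)
river: ρ → (-5,6,3)
river: ρ → (3,6,-5)
river: ρ → (-5,4,4)
closes: descent 0, river 4
min |a| on river = 3

3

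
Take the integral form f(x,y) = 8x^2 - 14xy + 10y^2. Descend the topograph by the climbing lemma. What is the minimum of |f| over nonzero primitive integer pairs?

translate: b→2 (≡-14 mod 16), so (8,-14,10)→(8,2,4)
flip: (8,2,4)→(4,-2,8)
reduced (well bottom): (4,-2,8) with a≤c, −a<b≤a
well minimum = a = 4

4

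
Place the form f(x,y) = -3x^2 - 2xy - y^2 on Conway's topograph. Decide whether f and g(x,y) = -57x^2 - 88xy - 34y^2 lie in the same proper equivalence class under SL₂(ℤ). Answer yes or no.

D₁ = -8, D₂ = -8
f is negative-definite; reduce −f:
−f: flip: (3,2,1)→(1,-2,3)
−f: translate: b→0 (≡-2 mod 2), so (1,-2,3)→(1,0,2)
−f: reduced (well bottom): (1,0,2) with a≤c, −a<b≤a
flip sign back: reduced form of f is (-1,0,-2)
g is negative-definite; reduce −g:
−g: translate: b→-26 (≡88 mod 114), so (57,88,34)→(57,-26,3)
−g: flip: (57,-26,3)→(3,26,57)
−g: translate: b→2 (≡26 mod 6), so (3,26,57)→(3,2,1)
−g: flip: (3,2,1)→(1,-2,3)
−g: translate: b→0 (≡-2 mod 2), so (1,-2,3)→(1,0,2)
−g: reduced (well bottom): (1,0,2) with a≤c, −a<b≤a
flip sign back: reduced form of g is (-1,0,-2)
reduced forms (-1, 0, -2) vs (-1, 0, -2) ⇒ equivalent

yes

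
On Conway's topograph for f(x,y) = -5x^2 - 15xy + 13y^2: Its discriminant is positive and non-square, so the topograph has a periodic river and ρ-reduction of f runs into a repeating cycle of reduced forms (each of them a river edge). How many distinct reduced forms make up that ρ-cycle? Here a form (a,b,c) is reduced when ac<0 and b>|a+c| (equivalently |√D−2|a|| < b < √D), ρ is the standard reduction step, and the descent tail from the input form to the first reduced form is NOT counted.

D = 485, ⌊√D⌋ = 22
descent: ρ → (13,15,-5)  [lands on river]
river: ρ → (-5,15,13)
river: ρ → (13,11,-7)
river: ρ → (-7,17,7)
river: ρ → (7,11,-13)
river: ρ → (-13,15,5)
river: ρ → (5,15,-13)
river: ρ → (-13,11,7)
river: ρ → (7,17,-7)
river: ρ → (-7,11,13)
ρ-cycle length = 10 (tail of 1 descent step not counted)

10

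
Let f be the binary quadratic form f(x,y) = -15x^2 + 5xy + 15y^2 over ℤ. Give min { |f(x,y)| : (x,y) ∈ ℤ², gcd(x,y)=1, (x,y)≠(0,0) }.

river: ρ → (15,25,-5)
river: ρ → (-5,25,15)
river: ρ → (15,5,-15)
river: ρ → (-15,25,5)
river: ρ → (5,25,-15)
river: ρ → (-15,5,15)
closes: descent 0, river 6
min |a| on river = 5

5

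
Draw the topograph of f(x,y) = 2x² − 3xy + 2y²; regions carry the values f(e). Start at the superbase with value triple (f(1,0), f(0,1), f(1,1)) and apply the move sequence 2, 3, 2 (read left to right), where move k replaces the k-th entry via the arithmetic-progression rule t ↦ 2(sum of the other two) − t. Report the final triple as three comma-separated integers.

start (2,2,1) = (f(1,0),f(0,1),f(1,1))
replace slot 2: 2·(2+1) − 2 = 4 → (2,4,1)
replace slot 3: 2·(2+4) − 1 = 11 → (2,4,11)
replace slot 2: 2·(2+11) − 4 = 22 → (2,22,11)

2,22,11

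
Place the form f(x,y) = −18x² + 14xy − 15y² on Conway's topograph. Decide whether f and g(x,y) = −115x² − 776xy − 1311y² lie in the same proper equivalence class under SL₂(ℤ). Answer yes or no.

D₁ = -884, D₂ = -884
f is negative-definite; reduce −f:
−f: flip: (18,-14,15)→(15,14,18)
−f: reduced (well bottom): (15,14,18) with a≤c, −a<b≤a
flip sign back: reduced form of f is (-15,-14,-18)
g is negative-definite; reduce −g:
−g: translate: b→86 (≡776 mod 230), so (115,776,1311)→(115,86,18)
−g: flip: (115,86,18)→(18,-86,115)
−g: translate: b→-14 (≡-86 mod 36), so (18,-86,115)→(18,-14,15)
−g: flip: (18,-14,15)→(15,14,18)
−g: reduced (well bottom): (15,14,18) with a≤c, −a<b≤a
flip sign back: reduced form of g is (-15,-14,-18)
reduced forms (-15, -14, -18) vs (-15, -14, -18) ⇒ equivalent

yes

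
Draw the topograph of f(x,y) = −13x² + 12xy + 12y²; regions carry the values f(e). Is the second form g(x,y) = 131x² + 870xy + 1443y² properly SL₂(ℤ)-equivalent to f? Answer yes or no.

D₁ = 768, D₂ = 768
river cycle of f (length 8): (12, 12, -13), (-13, 14, 11), (11, 8, -16), (-16, 24, 3), (3, 24, -16), (-16, 8, 11), (11, 14, -13), (-13, 12, 12)
river cycle of g (length 8): (12, 12, -13), (-13, 14, 11), (11, 8, -16), (-16, 24, 3), (3, 24, -16), (-16, 8, 11), (11, 14, -13), (-13, 12, 12)
cycles coincide ⇒ equivalent

yes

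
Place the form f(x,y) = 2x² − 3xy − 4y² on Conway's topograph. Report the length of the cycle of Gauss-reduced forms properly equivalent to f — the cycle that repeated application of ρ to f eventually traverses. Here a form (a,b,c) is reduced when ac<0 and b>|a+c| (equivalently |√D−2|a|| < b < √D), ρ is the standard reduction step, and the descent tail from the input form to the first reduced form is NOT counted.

D = 41, ⌊√D⌋ = 6
descent: ρ → (-4,3,2)  [lands on river]
river: ρ → (2,5,-2)
river: ρ → (-2,3,4)
river: ρ → (4,5,-1)
river: ρ → (-1,5,4)
river: ρ → (4,3,-2)
river: ρ → (-2,5,2)
river: ρ → (2,3,-4)
river: ρ → (-4,5,1)
river: ρ → (1,5,-4)
ρ-cycle length = 10 (tail of 1 descent step not counted)

10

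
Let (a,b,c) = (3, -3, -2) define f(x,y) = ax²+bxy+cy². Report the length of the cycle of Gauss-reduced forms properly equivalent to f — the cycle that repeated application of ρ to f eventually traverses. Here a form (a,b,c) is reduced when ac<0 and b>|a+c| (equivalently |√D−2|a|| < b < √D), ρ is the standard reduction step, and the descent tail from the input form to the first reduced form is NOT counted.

D = 33, ⌊√D⌋ = 5
descent: ρ → (-2,3,3)  [lands on river]
river: ρ → (3,3,-2)
river: ρ → (-2,5,1)
river: ρ → (1,5,-2)
ρ-cycle length = 4 (tail of 1 descent step not counted)

4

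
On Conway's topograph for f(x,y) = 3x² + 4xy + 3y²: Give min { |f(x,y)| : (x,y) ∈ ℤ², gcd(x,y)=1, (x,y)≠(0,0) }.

translate: b→-2 (≡4 mod 6), so (3,4,3)→(3,-2,2)
flip: (3,-2,2)→(2,2,3)
reduced (well bottom): (2,2,3) with a≤c, −a<b≤a
well minimum = a = 2

2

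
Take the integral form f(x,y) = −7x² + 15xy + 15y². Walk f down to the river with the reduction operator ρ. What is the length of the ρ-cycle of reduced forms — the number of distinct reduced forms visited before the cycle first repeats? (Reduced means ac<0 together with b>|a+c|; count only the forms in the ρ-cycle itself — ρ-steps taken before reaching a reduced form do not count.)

D = 645, ⌊√D⌋ = 25
river: ρ → (15,15,-7)
river: ρ → (-7,13,17)
river: ρ → (17,21,-3)
river: ρ → (-3,21,17)
river: ρ → (17,13,-7)
river: ρ → (-7,15,15)
ρ-cycle length = 6 (tail of 0 descent steps not counted)

6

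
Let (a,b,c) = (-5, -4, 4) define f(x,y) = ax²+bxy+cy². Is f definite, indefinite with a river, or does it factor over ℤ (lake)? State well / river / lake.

D = b²−4ac = (-4)² − 4·(-5)·4 = 96
D > 0 non-square ⇒ indefinite ⇒ periodic river

river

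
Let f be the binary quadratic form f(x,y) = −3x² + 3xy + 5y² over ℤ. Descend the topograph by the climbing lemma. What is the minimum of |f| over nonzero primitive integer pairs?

river: ρ → (5,7,-1)
river: ρ → (-1,7,5)
river: ρ → (5,3,-3)
river: ρ → (-3,3,5)
closes: descent 0, river 4
min |a| on river = 1

1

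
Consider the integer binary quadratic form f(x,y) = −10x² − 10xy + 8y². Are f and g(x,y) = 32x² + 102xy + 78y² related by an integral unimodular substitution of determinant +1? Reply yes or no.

D₁ = 420, D₂ = 420
river cycle of f (length 6): (8, 10, -10), (-10, 10, 8), (8, 6, -12), (-12, 18, 2), (2, 18, -12), (-12, 6, 8)
river cycle of g (length 6): (8, 10, -10), (-10, 10, 8), (8, 6, -12), (-12, 18, 2), (2, 18, -12), (-12, 6, 8)
cycles coincide ⇒ equivalent

yes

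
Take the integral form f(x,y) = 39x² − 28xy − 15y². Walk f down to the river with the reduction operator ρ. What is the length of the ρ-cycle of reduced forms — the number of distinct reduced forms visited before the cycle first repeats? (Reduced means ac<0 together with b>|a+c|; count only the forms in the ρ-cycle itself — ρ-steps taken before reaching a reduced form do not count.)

D = 3124, ⌊√D⌋ = 55
descent: ρ → (-15,28,39)  [lands on river]
river: ρ → (39,50,-4)
river: ρ → (-4,54,13)
river: ρ → (13,50,-12)
river: ρ → (-12,46,21)
river: ρ → (21,38,-20)
river: ρ → (-20,42,17)
river: ρ → (17,26,-36)
river: ρ → (-36,46,7)
river: ρ → (7,52,-15)
river: ρ → (-15,38,28)
river: ρ → (28,18,-25)
river: ρ → (-25,32,21)
river: ρ → (21,52,-5)
river: ρ → (-5,48,41)
river: ρ → (41,34,-12)
river: ρ → (-12,38,35)
river: ρ → (35,32,-15)
ρ-cycle length = 18 (tail of 1 descent step not counted)

18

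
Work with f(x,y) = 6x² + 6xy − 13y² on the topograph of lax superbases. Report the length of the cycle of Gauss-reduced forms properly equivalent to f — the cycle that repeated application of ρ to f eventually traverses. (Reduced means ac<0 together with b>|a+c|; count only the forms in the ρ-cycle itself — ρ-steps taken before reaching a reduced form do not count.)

D = 348, ⌊√D⌋ = 18
descent: ρ → (-13,-6,6)
descent: ρ → (6,18,-1)  [lands on river]
river: ρ → (-1,18,6)
ρ-cycle length = 2 (tail of 2 descent steps not counted)

2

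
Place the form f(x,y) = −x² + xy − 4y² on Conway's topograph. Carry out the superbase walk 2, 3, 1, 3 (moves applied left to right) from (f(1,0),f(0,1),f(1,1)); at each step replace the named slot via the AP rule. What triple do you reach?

start (-1,-4,-4) = (f(1,0),f(0,1),f(1,1))
replace slot 2: 2·((-1)+(-4)) − (-4) = -6 → (-1,-6,-4)
replace slot 3: 2·((-1)+(-6)) − (-4) = -10 → (-1,-6,-10)
replace slot 1: 2·((-6)+(-10)) − (-1) = -31 → (-31,-6,-10)
replace slot 3: 2·((-31)+(-6)) − (-10) = -64 → (-31,-6,-64)

-31,-6,-64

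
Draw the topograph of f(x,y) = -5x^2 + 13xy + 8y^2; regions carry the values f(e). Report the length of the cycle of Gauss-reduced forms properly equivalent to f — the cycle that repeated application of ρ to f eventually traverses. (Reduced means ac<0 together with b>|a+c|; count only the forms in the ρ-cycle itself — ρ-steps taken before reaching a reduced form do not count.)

D = 329, ⌊√D⌋ = 18
river: ρ → (8,3,-10)
river: ρ → (-10,17,1)
river: ρ → (1,17,-10)
river: ρ → (-10,3,8)
river: ρ → (8,13,-5)
river: ρ → (-5,17,2)
river: ρ → (2,15,-13)
river: ρ → (-13,11,4)
river: ρ → (4,13,-10)
river: ρ → (-10,7,7)
river: ρ → (7,7,-10)
river: ρ → (-10,13,4)
river: ρ → (4,11,-13)
river: ρ → (-13,15,2)
river: ρ → (2,17,-5)
river: ρ → (-5,13,8)
ρ-cycle length = 16 (tail of 0 descent steps not counted)

16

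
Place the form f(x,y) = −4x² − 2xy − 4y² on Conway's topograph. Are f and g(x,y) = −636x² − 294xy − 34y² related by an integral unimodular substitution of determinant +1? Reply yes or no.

D₁ = -60, D₂ = -60
f is negative-definite; reduce −f:
−f: reduced (well bottom): (4,2,4) with a≤c, −a<b≤a
flip sign back: reduced form of f is (-4,-2,-4)
g is negative-definite; reduce −g:
−g: flip: (636,294,34)→(34,-294,636)
−g: translate: b→-22 (≡-294 mod 68), so (34,-294,636)→(34,-22,4)
−g: flip: (34,-22,4)→(4,22,34)
−g: translate: b→-2 (≡22 mod 8), so (4,22,34)→(4,-2,4)
−g: flip: (4,-2,4)→(4,2,4)
−g: reduced (well bottom): (4,2,4) with a≤c, −a<b≤a
flip sign back: reduced form of g is (-4,-2,-4)
reduced forms (-4, -2, -4) vs (-4, -2, -4) ⇒ equivalent

yes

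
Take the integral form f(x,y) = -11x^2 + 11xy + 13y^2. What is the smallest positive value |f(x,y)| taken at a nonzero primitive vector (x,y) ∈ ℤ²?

river: ρ → (13,15,-9)
river: ρ → (-9,21,7)
river: ρ → (7,21,-9)
river: ρ → (-9,15,13)
river: ρ → (13,11,-11)
river: ρ → (-11,11,13)
closes: descent 0, river 6
min |a| on river = 7

7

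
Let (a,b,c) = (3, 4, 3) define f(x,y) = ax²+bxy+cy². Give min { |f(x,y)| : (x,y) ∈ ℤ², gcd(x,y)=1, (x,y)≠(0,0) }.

translate: b→-2 (≡4 mod 6), so (3,4,3)→(3,-2,2)
flip: (3,-2,2)→(2,2,3)
reduced (well bottom): (2,2,3) with a≤c, −a<b≤a
well minimum = a = 2

2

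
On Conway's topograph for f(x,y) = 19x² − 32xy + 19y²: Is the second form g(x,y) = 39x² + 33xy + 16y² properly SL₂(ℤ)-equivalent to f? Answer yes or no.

D₁ = -420, D₂ = -1407
discriminants differ ⇒ not SL₂(ℤ)-equivalent

no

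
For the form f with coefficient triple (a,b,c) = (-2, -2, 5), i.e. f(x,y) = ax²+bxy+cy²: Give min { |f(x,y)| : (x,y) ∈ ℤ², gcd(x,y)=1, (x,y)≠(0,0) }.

descent: ρ → (5,2,-2)
descent: ρ → (-2,6,1)  [lands on river]
river: ρ → (1,6,-2)
closes: descent 2, river 2
min |a| on river = 1

1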